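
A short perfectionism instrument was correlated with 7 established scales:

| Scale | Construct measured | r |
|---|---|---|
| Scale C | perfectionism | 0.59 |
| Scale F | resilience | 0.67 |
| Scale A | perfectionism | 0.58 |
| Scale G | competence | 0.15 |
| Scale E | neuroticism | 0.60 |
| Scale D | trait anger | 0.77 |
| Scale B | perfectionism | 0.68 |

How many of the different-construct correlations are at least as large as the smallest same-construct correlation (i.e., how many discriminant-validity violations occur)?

Convergent (same construct = perfectionism): Scale C, Scale A, Scale B.
Smallest convergent = 0.58. Discriminant values: 0.67, 0.15, 0.60, 0.77; count ≥ 0.58 → 3.

3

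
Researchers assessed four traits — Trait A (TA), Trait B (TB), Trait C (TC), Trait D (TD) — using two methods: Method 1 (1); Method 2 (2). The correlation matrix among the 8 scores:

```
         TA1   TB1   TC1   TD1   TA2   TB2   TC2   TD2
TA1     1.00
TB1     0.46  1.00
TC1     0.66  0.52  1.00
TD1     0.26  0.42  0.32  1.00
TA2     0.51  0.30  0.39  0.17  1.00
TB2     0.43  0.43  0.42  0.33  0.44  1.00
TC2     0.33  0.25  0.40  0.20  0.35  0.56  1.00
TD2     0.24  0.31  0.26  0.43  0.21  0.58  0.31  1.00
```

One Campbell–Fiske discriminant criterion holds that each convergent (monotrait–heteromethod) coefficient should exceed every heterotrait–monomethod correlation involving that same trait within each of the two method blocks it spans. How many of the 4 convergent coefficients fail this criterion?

4

Convergent coefficients and their comparison sets:
TA (methods 1·2): 0.51 vs {0.46, 0.44, 0.66, 0.35, 0.26, 0.21} → fail.
TB (methods 1·2): 0.43 vs {0.46, 0.44, 0.52, 0.56, 0.42, 0.58} → fail.
TC (methods 1·2): 0.40 vs {0.66, 0.35, 0.52, 0.56, 0.32, 0.31} → fail.
TD (methods 1·2): 0.43 vs {0.26, 0.21, 0.42, 0.58, 0.32, 0.31} → fail.
4 of 4 fail.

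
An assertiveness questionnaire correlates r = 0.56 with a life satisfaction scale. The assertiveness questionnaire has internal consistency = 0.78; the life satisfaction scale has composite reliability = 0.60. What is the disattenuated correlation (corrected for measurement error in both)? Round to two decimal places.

0.82

r_true = r_obs / √(r_xx · r_yy) = 0.56 / √(0.78 × 0.60) = 0.56 / √0.4680 = 0.56 / 0.6841 ≈ 0.82.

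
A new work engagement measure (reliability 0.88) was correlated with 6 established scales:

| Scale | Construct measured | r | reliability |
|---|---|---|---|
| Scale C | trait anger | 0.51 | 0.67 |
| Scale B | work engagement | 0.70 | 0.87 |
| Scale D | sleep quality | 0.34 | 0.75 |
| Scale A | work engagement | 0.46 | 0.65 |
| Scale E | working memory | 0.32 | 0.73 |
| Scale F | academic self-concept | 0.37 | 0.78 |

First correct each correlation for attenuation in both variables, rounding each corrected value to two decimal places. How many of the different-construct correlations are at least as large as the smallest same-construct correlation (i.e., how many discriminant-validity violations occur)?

1

Disattenuated r (r / √(r_scale · r_new)):
  Scale C (disc): 0.51 / √(0.67·0.88) = 0.66
  Scale B (conv): 0.70 / √(0.87·0.88) = 0.80
  Scale D (disc): 0.34 / √(0.75·0.88) = 0.42
  Scale A (conv): 0.46 / √(0.65·0.88) = 0.61
  Scale E (disc): 0.32 / √(0.73·0.88) = 0.40
  Scale F (disc): 0.37 / √(0.78·0.88) = 0.45
Smallest convergent = 0.61. Discriminant values: 0.66, 0.42, 0.40, 0.45; count ≥ 0.61 → 1.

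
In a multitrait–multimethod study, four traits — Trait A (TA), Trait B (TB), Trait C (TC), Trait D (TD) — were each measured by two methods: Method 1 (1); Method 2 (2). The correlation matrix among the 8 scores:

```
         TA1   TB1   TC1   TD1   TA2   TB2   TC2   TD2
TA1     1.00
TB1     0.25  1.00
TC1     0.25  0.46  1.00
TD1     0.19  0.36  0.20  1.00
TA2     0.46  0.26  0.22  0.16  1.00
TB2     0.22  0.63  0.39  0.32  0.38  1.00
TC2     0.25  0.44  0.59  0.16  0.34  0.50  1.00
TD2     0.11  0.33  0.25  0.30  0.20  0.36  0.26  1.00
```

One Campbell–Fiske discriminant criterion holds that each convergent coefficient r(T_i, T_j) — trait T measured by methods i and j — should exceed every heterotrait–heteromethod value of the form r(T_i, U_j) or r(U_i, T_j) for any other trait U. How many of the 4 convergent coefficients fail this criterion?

Convergent coefficients and their comparison sets:
TA (methods 1·2): 0.46 vs {0.22, 0.26, 0.25, 0.22, 0.11, 0.16} → pass.
TB (methods 1·2): 0.63 vs {0.26, 0.22, 0.44, 0.39, 0.33, 0.32} → pass.
TC (methods 1·2): 0.59 vs {0.22, 0.25, 0.39, 0.44, 0.25, 0.16} → pass.
TD (methods 1·2): 0.30 vs {0.16, 0.11, 0.32, 0.33, 0.16, 0.25} → fail.
1 of 4 fail.

1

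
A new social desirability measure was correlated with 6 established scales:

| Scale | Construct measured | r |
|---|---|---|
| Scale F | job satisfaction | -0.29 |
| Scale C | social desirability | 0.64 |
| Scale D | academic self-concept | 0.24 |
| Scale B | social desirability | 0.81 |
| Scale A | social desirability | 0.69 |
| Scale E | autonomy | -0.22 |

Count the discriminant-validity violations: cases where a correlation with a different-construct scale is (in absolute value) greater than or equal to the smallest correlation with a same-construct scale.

0

Convergent (same construct = social desirability): Scale C, Scale B, Scale A.
Smallest convergent = 0.64. Discriminant |r|: 0.29, 0.24, 0.22; count ≥ 0.64 → 0.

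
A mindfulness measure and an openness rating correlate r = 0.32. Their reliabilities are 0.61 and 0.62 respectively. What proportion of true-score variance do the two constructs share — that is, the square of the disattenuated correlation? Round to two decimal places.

Disattenuated r = 0.32 / √(0.61 × 0.62) = 0.32 / 0.6150 = 0.5203.
Shared true-score variance = 0.5203² = 0.2707 ≈ 0.27.

0.27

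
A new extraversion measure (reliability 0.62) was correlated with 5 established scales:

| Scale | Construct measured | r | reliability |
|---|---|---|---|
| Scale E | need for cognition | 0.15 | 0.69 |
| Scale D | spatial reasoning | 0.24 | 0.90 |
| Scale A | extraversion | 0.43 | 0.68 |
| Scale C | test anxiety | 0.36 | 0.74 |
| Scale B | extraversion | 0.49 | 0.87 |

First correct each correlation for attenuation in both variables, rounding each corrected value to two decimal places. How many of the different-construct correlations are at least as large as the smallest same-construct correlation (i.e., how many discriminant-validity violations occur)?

0

Disattenuated r (r / √(r_scale · r_new)):
  Scale E (disc): 0.15 / √(0.69·0.62) = 0.23
  Scale D (disc): 0.24 / √(0.90·0.62) = 0.32
  Scale A (conv): 0.43 / √(0.68·0.62) = 0.66
  Scale C (disc): 0.36 / √(0.74·0.62) = 0.53
  Scale B (conv): 0.49 / √(0.87·0.62) = 0.67
Smallest convergent = 0.66. Discriminant values: 0.23, 0.32, 0.53; count ≥ 0.66 → 0.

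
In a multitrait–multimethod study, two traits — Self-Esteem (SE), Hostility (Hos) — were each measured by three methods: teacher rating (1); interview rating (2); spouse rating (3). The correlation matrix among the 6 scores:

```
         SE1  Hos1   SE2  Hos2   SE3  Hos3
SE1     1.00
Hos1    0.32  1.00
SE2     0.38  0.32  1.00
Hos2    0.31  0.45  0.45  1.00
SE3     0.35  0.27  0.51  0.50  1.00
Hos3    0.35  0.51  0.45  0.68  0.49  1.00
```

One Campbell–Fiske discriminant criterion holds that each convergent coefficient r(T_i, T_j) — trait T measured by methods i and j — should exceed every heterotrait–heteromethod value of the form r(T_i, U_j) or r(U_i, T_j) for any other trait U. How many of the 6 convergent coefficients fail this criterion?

1

Checking each validity diagonal entry against its comparison values:
SE (methods 1·2): 0.38 vs {0.31, 0.32} → pass.
SE (methods 1·3): 0.35 vs {0.35, 0.27} → fail.
SE (methods 2·3): 0.51 vs {0.45, 0.50} → pass.
Hos (methods 1·2): 0.45 vs {0.32, 0.31} → pass.
Hos (methods 1·3): 0.51 vs {0.27, 0.35} → pass.
Hos (methods 2·3): 0.68 vs {0.50, 0.45} → pass.
1 of 6 fail.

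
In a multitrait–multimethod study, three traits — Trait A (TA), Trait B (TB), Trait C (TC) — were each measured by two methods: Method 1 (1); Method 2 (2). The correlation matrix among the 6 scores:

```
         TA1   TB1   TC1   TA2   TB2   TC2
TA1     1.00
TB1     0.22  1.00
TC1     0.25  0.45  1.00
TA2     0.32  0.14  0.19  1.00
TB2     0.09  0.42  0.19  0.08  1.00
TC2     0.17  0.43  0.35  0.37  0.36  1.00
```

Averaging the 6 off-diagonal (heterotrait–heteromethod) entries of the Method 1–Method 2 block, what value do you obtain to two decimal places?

0.20

HTHM values (method 1 × method 2): 0.09, 0.17, 0.14, 0.43, 0.19, 0.19; mean = 1.21/6 = 0.20.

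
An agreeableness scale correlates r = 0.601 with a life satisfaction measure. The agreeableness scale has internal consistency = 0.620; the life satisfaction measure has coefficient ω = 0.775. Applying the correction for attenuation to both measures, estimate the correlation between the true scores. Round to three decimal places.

0.867

r_true = r_obs / √(r_xx · r_yy) = 0.601 / √(0.620 × 0.775) = 0.601 / √0.480500 = 0.601 / 0.6932 ≈ 0.867.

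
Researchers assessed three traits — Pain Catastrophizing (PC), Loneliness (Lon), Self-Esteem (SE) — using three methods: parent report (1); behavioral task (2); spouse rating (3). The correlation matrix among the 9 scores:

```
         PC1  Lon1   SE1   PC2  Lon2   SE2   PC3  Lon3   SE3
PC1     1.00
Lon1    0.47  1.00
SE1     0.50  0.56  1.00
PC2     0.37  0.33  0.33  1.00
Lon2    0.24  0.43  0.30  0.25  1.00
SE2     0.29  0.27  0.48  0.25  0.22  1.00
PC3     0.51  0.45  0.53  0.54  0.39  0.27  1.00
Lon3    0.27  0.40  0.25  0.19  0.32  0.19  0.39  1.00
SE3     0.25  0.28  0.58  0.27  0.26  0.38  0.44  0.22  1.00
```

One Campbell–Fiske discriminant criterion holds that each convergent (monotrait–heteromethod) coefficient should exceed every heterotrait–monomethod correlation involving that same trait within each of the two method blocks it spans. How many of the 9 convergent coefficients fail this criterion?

6

Convergent coefficients and their comparison sets:
PC (methods 1·2): 0.37 vs {0.47, 0.25, 0.50, 0.25} → fail.
PC (methods 1·3): 0.51 vs {0.47, 0.39, 0.50, 0.44} → pass.
PC (methods 2·3): 0.54 vs {0.25, 0.39, 0.25, 0.44} → pass.
Lon (methods 1·2): 0.43 vs {0.47, 0.25, 0.56, 0.22} → fail.
Lon (methods 1·3): 0.40 vs {0.47, 0.39, 0.56, 0.22} → fail.
Lon (methods 2·3): 0.32 vs {0.25, 0.39, 0.22, 0.22} → fail.
SE (methods 1·2): 0.48 vs {0.50, 0.25, 0.56, 0.22} → fail.
SE (methods 1·3): 0.58 vs {0.50, 0.44, 0.56, 0.22} → pass.
SE (methods 2·3): 0.38 vs {0.25, 0.44, 0.22, 0.22} → fail.
6 of 9 fail.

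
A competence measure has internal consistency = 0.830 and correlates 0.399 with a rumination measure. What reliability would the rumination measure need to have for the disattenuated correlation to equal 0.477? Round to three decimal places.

r_true = r_obs / √(r_xx · r_yy) ⇒ 0.477 = 0.399 / √(0.830 · r_yy).
√(0.830 · r_yy) = 0.399 / 0.477 = 0.8365; 0.830 · r_yy = 0.6997; r_yy = 0.6997 / 0.830 ≈ 0.843.

0.843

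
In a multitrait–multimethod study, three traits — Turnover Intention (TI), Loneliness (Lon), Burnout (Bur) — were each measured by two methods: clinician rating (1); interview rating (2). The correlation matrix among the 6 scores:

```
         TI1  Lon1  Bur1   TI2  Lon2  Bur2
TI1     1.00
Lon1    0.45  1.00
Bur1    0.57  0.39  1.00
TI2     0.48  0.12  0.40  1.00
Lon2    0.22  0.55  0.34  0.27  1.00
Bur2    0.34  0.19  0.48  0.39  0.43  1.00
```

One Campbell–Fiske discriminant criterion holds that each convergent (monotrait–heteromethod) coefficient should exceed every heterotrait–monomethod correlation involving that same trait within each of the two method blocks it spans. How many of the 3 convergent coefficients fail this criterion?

2

Checking each validity diagonal entry against its comparison values:
TI (methods 1·2): 0.48 vs {0.45, 0.27, 0.57, 0.39} → fail.
Lon (methods 1·2): 0.55 vs {0.45, 0.27, 0.39, 0.43} → pass.
Bur (methods 1·2): 0.48 vs {0.57, 0.39, 0.39, 0.43} → fail.
2 of 3 fail.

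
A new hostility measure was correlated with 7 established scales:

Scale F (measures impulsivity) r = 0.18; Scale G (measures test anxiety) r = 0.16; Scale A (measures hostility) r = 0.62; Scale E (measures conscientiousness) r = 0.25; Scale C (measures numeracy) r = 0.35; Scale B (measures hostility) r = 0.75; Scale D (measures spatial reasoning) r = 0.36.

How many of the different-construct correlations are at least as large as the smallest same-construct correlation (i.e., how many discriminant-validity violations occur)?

Convergent (same construct = hostility): Scale A, Scale B.
Smallest convergent = 0.62. Discriminant values: 0.18, 0.16, 0.25, 0.35, 0.36; count ≥ 0.62 → 0.

0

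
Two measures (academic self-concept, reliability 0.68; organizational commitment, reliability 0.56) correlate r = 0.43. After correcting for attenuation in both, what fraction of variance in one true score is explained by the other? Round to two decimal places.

0.49

Disattenuated r = 0.43 / √(0.68 × 0.56) = 0.43 / 0.6171 = 0.6968.
Shared true-score variance = 0.6968² = 0.4855 ≈ 0.49.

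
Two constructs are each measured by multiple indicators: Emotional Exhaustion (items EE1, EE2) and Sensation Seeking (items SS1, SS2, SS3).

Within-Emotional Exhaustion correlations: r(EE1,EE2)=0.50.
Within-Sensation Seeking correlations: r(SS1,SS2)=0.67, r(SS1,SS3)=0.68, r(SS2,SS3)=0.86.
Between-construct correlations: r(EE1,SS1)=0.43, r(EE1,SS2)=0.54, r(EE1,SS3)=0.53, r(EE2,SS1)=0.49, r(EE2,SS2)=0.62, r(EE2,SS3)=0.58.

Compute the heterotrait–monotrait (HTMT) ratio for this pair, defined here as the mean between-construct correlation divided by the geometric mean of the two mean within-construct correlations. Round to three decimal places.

0.876

Mean heterotrait r = 3.19/6 = 0.5317.
Mean within-EE = 0.50/1 = 0.5000; mean within-SS = 2.21/3 = 0.7367.
Geometric mean = √(0.5000 × 0.7367) = 0.6069.
HTMT = 0.5317 / 0.6069 = 0.876.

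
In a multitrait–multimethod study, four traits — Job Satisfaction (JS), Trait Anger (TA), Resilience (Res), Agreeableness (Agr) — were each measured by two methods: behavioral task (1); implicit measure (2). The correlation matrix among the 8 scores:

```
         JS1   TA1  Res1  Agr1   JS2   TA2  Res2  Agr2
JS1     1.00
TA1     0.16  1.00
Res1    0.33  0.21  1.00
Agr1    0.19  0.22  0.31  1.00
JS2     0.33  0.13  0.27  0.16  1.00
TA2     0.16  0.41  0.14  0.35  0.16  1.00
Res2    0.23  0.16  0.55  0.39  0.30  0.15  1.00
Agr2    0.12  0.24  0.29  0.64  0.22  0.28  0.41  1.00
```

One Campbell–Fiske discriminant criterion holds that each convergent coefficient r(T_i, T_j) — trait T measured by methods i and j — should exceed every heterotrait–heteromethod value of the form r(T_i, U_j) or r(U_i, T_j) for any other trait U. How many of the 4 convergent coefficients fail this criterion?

Convergent coefficients and their comparison sets:
JS (methods 1·2): 0.33 vs {0.16, 0.13, 0.23, 0.27, 0.12, 0.16} → pass.
TA (methods 1·2): 0.41 vs {0.13, 0.16, 0.16, 0.14, 0.24, 0.35} → pass.
Res (methods 1·2): 0.55 vs {0.27, 0.23, 0.14, 0.16, 0.29, 0.39} → pass.
Agr (methods 1·2): 0.64 vs {0.16, 0.12, 0.35, 0.24, 0.39, 0.29} → pass.
0 of 4 fail.

0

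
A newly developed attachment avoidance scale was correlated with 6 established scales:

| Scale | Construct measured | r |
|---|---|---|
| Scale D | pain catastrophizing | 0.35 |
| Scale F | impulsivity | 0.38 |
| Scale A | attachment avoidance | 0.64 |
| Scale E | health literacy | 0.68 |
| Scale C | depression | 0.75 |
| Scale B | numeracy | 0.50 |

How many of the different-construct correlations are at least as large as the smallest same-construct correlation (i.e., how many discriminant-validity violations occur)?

2

Convergent (same construct = attachment avoidance): Scale A.
Smallest convergent = 0.64. Discriminant values: 0.35, 0.38, 0.68, 0.75, 0.50; count ≥ 0.64 → 2.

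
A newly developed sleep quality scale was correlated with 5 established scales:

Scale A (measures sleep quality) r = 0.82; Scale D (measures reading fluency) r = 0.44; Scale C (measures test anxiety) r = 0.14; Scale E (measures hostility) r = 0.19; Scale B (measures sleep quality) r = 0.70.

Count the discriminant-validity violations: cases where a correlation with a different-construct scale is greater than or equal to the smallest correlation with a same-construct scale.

0

Convergent (same construct = sleep quality): Scale A, Scale B.
Smallest convergent = 0.70. Discriminant values: 0.44, 0.14, 0.19; count ≥ 0.70 → 0.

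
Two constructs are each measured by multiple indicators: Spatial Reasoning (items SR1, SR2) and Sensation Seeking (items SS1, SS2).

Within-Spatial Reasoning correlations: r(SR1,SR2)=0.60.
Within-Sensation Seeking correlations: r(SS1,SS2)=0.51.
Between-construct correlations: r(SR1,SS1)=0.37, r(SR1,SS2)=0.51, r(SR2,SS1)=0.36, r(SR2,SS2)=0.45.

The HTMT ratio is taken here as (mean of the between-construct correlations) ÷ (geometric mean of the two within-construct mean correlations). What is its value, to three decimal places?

Mean between = 1.69/4 = 0.4225.
Mean within-SR = 0.60/1 = 0.6000; mean within-SS = 0.51/1 = 0.5100.
Geometric mean = √(0.6000 × 0.5100) = 0.5532.
HTMT = 0.4225 / 0.5532 = 0.764.

0.764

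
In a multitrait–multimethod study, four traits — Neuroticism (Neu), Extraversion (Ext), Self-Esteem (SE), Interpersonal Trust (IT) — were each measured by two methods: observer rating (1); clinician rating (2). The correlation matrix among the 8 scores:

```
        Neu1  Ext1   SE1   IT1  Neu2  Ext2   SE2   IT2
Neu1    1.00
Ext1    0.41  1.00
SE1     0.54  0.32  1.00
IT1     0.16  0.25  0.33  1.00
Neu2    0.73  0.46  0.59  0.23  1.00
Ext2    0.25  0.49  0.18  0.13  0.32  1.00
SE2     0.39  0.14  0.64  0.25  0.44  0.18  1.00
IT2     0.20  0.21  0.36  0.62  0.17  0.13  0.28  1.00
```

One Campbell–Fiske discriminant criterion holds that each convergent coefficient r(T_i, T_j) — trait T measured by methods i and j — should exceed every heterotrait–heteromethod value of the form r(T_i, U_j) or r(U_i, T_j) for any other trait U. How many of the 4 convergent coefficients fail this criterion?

0

Convergent coefficients and their comparison sets:
Neu (methods 1·2): 0.73 vs {0.25, 0.46, 0.39, 0.59, 0.20, 0.23} → pass.
Ext (methods 1·2): 0.49 vs {0.46, 0.25, 0.14, 0.18, 0.21, 0.13} → pass.
SE (methods 1·2): 0.64 vs {0.59, 0.39, 0.18, 0.14, 0.36, 0.25} → pass.
IT (methods 1·2): 0.62 vs {0.23, 0.20, 0.13, 0.21, 0.25, 0.36} → pass.
0 of 4 fail.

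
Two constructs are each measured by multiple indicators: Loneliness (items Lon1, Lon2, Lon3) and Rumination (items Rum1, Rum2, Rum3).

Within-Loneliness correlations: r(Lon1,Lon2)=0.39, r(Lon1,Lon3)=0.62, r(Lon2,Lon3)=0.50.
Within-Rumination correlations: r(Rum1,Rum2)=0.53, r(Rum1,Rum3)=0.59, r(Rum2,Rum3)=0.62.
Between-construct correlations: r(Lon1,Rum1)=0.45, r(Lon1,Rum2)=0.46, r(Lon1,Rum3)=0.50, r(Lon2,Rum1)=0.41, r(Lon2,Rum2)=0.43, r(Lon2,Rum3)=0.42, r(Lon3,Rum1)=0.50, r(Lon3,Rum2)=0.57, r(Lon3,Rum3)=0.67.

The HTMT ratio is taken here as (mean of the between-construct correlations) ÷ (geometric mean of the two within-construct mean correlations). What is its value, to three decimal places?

Mean heterotrait r = 4.41/9 = 0.4900.
Mean within-Lon = 1.51/3 = 0.5033; mean within-Rum = 1.74/3 = 0.5800.
Geometric mean = √(0.5033 × 0.5800) = 0.5403.
HTMT = 0.4900 / 0.5403 = 0.907.

0.907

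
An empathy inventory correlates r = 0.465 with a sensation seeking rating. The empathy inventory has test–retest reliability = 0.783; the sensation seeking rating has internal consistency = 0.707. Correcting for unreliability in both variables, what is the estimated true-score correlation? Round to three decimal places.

r_true = r_obs / √(r_xx · r_yy) = 0.465 / √(0.783 × 0.707) = 0.465 / √0.553581 = 0.465 / 0.7440 ≈ 0.625.

0.625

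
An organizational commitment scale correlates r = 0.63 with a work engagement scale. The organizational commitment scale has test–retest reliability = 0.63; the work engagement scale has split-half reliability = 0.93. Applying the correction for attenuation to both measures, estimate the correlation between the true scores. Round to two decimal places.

r_true = r_obs / √(r_xx · r_yy) = 0.63 / √(0.63 × 0.93) = 0.63 / √0.5859 = 0.63 / 0.7654 ≈ 0.82.

0.82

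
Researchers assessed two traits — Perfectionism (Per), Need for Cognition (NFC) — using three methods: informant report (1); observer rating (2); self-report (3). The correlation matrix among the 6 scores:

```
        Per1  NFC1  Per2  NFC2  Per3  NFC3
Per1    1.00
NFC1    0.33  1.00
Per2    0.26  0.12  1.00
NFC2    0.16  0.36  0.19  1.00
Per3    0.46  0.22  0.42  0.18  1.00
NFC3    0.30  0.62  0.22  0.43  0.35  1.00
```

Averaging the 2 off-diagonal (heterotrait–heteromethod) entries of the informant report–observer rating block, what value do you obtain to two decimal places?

0.14

HTHM values (method 1 × method 2): 0.16, 0.12; mean = 0.28/2 = 0.14.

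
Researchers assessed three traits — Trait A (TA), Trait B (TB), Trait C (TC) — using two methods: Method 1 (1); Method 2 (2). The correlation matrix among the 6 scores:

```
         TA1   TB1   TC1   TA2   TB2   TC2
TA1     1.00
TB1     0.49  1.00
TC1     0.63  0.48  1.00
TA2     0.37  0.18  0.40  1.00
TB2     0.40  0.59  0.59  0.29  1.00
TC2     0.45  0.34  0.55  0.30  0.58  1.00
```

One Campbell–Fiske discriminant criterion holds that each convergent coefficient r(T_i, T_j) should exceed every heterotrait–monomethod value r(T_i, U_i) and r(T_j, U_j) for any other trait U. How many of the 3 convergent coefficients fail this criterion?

Convergent coefficients and their comparison sets:
TA (methods 1·2): 0.37 vs {0.49, 0.29, 0.63, 0.30} → fail.
TB (methods 1·2): 0.59 vs {0.49, 0.29, 0.48, 0.58} → pass.
TC (methods 1·2): 0.55 vs {0.63, 0.30, 0.48, 0.58} → fail.
2 of 3 fail.

2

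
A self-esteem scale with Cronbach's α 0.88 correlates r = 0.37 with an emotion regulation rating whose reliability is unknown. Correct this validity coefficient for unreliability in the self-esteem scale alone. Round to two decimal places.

0.39

Single correction: r_c = r_obs / √r_xx = 0.37 / √0.88 = 0.37 / 0.9381 ≈ 0.39.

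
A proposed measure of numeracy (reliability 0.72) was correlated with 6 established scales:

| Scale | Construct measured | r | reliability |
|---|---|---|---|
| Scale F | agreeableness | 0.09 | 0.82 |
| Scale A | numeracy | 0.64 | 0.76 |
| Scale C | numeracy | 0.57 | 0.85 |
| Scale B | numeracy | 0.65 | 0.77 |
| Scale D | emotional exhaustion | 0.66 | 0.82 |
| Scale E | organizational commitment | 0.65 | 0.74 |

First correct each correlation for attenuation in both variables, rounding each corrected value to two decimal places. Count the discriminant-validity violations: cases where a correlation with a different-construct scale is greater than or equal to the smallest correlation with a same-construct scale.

Disattenuated r (r / √(r_scale · r_new)):
  Scale F (disc): 0.09 / √(0.82·0.72) = 0.12
  Scale A (conv): 0.64 / √(0.76·0.72) = 0.87
  Scale C (conv): 0.57 / √(0.85·0.72) = 0.73
  Scale B (conv): 0.65 / √(0.77·0.72) = 0.87
  Scale D (disc): 0.66 / √(0.82·0.72) = 0.86
  Scale E (disc): 0.65 / √(0.74·0.72) = 0.89
Smallest convergent = 0.73. Discriminant values: 0.12, 0.86, 0.89; count ≥ 0.73 → 2.

2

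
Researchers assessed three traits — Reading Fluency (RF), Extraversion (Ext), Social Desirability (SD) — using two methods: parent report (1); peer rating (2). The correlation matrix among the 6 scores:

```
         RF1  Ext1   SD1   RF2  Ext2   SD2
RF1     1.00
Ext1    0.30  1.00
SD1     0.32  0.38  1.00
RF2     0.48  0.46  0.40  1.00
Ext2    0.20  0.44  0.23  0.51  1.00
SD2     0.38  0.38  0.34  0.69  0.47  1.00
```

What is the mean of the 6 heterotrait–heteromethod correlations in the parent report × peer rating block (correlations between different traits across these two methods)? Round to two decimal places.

0.34

HTHM values (method 1 × method 2): 0.20, 0.38, 0.46, 0.38, 0.40, 0.23; mean = 2.05/6 = 0.34.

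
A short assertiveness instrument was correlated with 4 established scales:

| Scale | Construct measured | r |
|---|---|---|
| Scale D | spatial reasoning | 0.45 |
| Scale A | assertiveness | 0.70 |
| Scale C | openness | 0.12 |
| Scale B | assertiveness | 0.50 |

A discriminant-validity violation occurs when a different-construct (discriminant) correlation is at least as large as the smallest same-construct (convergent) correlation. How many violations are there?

Convergent (same construct = assertiveness): Scale A, Scale B.
Smallest convergent = 0.50. Discriminant values: 0.45, 0.12; count ≥ 0.50 → 0.

0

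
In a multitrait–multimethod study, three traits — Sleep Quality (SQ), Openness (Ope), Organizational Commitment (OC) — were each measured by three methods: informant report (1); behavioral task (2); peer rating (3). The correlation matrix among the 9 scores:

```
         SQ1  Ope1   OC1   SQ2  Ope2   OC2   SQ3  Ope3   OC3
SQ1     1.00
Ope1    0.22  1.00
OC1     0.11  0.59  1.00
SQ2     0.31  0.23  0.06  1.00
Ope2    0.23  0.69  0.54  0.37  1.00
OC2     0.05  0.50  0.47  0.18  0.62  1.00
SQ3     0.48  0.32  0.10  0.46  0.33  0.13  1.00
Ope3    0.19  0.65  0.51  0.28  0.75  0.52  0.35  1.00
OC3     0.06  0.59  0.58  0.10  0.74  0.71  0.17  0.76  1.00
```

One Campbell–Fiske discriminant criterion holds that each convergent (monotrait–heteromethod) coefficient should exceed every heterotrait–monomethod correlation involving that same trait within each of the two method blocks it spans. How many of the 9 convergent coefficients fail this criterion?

Checking each validity diagonal entry against its comparison values:
SQ (methods 1·2): 0.31 vs {0.22, 0.37, 0.11, 0.18} → fail.
SQ (methods 1·3): 0.48 vs {0.22, 0.35, 0.11, 0.17} → pass.
SQ (methods 2·3): 0.46 vs {0.37, 0.35, 0.18, 0.17} → pass.
Ope (methods 1·2): 0.69 vs {0.22, 0.37, 0.59, 0.62} → pass.
Ope (methods 1·3): 0.65 vs {0.22, 0.35, 0.59, 0.76} → fail.
Ope (methods 2·3): 0.75 vs {0.37, 0.35, 0.62, 0.76} → fail.
OC (methods 1·2): 0.47 vs {0.11, 0.18, 0.59, 0.62} → fail.
OC (methods 1·3): 0.58 vs {0.11, 0.17, 0.59, 0.76} → fail.
OC (methods 2·3): 0.71 vs {0.18, 0.17, 0.62, 0.76} → fail.
6 of 9 fail.

6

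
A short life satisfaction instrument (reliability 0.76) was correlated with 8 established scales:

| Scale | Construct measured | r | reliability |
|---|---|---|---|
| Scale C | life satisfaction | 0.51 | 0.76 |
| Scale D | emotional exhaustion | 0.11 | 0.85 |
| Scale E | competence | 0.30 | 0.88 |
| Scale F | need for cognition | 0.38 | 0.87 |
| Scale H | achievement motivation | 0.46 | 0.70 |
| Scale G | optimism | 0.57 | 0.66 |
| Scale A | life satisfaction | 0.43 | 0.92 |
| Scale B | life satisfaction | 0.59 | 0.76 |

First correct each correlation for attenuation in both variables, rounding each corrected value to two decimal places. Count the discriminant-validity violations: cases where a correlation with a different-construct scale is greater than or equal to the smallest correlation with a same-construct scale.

2

Disattenuated r (r / √(r_scale · r_new)):
  Scale C (conv): 0.51 / √(0.76·0.76) = 0.67
  Scale D (disc): 0.11 / √(0.85·0.76) = 0.14
  Scale E (disc): 0.30 / √(0.88·0.76) = 0.37
  Scale F (disc): 0.38 / √(0.87·0.76) = 0.47
  Scale H (disc): 0.46 / √(0.70·0.76) = 0.63
  Scale G (disc): 0.57 / √(0.66·0.76) = 0.80
  Scale A (conv): 0.43 / √(0.92·0.76) = 0.51
  Scale B (conv): 0.59 / √(0.76·0.76) = 0.78
Smallest convergent = 0.51. Discriminant values: 0.14, 0.37, 0.47, 0.63, 0.80; count ≥ 0.51 → 2.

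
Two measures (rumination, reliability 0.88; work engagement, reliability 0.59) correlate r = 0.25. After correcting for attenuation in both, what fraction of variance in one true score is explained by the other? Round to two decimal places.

Disattenuated r = 0.25 / √(0.88 × 0.59) = 0.25 / 0.7206 = 0.3469.
Shared true-score variance = 0.3469² = 0.1203 ≈ 0.12.

0.12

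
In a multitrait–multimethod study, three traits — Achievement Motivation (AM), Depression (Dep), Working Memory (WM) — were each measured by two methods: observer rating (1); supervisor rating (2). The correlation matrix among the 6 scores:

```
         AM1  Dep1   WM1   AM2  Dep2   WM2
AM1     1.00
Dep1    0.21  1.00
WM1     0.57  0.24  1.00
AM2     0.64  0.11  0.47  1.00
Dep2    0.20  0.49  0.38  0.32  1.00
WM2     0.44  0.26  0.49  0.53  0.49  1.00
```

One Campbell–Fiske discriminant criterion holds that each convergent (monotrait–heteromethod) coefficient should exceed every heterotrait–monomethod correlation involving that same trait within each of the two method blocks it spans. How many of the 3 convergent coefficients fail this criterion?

2

Checking each validity diagonal entry against its comparison values:
AM (methods 1·2): 0.64 vs {0.21, 0.32, 0.57, 0.53} → pass.
Dep (methods 1·2): 0.49 vs {0.21, 0.32, 0.24, 0.49} → fail.
WM (methods 1·2): 0.49 vs {0.57, 0.53, 0.24, 0.49} → fail.
2 of 3 fail.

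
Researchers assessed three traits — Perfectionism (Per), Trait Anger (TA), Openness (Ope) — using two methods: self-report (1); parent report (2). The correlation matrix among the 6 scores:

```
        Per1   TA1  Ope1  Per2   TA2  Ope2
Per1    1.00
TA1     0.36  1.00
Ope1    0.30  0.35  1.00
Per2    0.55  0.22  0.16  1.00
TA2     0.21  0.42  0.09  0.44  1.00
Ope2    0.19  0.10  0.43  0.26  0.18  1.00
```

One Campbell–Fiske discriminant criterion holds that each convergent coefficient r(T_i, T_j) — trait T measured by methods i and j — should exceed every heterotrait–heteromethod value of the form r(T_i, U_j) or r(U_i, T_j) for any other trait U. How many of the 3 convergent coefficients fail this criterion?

Convergent coefficients and their comparison sets:
Per (methods 1·2): 0.55 vs {0.21, 0.22, 0.19, 0.16} → pass.
TA (methods 1·2): 0.42 vs {0.22, 0.21, 0.10, 0.09} → pass.
Ope (methods 1·2): 0.43 vs {0.16, 0.19, 0.09, 0.10} → pass.
0 of 3 fail.

0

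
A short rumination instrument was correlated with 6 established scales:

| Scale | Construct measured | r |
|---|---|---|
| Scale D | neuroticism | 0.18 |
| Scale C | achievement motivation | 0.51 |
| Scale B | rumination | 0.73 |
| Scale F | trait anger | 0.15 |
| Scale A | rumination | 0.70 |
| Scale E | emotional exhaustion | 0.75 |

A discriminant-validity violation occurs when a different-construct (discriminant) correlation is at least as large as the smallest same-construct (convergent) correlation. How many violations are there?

Convergent (same construct = rumination): Scale B, Scale A.
Smallest convergent = 0.70. Discriminant values: 0.18, 0.51, 0.15, 0.75; count ≥ 0.70 → 1.

1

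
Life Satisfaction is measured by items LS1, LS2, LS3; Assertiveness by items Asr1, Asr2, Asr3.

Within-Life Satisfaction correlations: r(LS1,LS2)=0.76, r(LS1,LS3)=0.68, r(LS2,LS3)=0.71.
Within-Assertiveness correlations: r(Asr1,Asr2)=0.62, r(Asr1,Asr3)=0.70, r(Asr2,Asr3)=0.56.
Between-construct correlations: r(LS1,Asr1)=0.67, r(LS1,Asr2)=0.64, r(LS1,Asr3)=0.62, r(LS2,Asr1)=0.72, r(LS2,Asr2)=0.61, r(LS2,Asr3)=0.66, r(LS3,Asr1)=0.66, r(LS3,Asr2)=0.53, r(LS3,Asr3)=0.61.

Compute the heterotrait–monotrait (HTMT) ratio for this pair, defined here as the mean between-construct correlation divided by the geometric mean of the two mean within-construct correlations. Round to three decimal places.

Between-construct mean = 5.72/9 = 0.6356.
Mean within-LS = 2.15/3 = 0.7167; mean within-Asr = 1.88/3 = 0.6267.
Geometric mean = √(0.7167 × 0.6267) = 0.6702.
HTMT = 0.6356 / 0.6702 = 0.948.

0.948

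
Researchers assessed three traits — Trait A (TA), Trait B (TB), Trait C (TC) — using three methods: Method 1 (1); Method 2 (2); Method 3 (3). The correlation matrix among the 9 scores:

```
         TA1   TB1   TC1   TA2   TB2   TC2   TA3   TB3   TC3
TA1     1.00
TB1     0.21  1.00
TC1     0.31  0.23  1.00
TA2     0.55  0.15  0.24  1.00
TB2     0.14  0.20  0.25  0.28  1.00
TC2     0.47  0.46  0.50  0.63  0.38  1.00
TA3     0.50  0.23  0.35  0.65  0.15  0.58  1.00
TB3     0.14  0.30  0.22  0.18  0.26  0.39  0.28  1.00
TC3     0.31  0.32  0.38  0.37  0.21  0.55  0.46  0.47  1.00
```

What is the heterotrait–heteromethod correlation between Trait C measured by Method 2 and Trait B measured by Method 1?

Different traits and methods: r(TC2, TB1) = 0.46.

0.46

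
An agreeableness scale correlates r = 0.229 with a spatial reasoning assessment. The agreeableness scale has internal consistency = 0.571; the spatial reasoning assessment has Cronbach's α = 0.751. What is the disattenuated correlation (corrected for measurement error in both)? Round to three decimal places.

r_true = r_obs / √(r_xx · r_yy) = 0.229 / √(0.571 × 0.751) = 0.229 / √0.428821 = 0.229 / 0.6548 ≈ 0.350.

0.350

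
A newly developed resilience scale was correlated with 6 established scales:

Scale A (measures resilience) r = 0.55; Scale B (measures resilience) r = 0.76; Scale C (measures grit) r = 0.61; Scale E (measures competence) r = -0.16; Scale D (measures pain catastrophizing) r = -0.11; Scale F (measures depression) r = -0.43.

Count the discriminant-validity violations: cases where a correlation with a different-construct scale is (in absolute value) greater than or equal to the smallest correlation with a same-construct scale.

1

Convergent (same construct = resilience): Scale A, Scale B.
Smallest convergent = 0.55. Discriminant |r|: 0.61, 0.16, 0.11, 0.43; count ≥ 0.55 → 1.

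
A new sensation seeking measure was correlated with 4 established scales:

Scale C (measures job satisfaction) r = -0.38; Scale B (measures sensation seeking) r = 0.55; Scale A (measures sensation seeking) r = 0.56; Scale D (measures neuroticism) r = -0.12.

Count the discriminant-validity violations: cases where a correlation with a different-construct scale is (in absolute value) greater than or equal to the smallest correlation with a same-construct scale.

Convergent (same construct = sensation seeking): Scale B, Scale A.
Smallest convergent = 0.55. Discriminant |r|: 0.38, 0.12; count ≥ 0.55 → 0.

0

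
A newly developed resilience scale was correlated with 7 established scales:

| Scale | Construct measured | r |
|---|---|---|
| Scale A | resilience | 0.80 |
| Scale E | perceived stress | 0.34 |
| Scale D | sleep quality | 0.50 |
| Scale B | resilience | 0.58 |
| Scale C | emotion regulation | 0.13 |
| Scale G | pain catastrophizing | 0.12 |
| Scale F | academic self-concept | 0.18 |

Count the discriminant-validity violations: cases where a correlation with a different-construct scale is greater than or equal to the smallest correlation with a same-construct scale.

Convergent (same construct = resilience): Scale A, Scale B.
Smallest convergent = 0.58. Discriminant values: 0.34, 0.50, 0.13, 0.12, 0.18; count ≥ 0.58 → 0.

0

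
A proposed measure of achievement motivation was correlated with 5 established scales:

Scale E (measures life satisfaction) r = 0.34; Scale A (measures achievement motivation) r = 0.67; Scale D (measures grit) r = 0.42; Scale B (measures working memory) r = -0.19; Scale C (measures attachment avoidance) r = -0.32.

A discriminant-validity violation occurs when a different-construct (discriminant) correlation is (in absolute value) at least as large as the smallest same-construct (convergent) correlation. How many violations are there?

Convergent (same construct = achievement motivation): Scale A.
Smallest convergent = 0.67. Discriminant |r|: 0.34, 0.42, 0.19, 0.32; count ≥ 0.67 → 0.

0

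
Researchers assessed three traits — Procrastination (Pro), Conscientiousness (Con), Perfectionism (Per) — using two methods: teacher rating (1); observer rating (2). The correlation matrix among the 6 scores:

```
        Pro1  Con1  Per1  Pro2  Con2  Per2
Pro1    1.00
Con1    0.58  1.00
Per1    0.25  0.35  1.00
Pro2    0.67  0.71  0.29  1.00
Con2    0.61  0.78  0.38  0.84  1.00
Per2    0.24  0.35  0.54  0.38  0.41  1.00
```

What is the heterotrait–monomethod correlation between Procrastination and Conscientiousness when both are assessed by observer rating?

0.84

Different traits, same method: r(Pro2, Con2) = 0.84.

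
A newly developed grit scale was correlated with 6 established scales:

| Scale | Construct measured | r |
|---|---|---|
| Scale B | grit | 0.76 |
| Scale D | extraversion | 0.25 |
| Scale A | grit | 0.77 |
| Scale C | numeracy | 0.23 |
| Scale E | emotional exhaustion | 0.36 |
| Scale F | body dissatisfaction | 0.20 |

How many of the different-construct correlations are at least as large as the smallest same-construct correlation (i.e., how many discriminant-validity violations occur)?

0

Convergent (same construct = grit): Scale B, Scale A.
Smallest convergent = 0.76. Discriminant values: 0.25, 0.23, 0.36, 0.20; count ≥ 0.76 → 0.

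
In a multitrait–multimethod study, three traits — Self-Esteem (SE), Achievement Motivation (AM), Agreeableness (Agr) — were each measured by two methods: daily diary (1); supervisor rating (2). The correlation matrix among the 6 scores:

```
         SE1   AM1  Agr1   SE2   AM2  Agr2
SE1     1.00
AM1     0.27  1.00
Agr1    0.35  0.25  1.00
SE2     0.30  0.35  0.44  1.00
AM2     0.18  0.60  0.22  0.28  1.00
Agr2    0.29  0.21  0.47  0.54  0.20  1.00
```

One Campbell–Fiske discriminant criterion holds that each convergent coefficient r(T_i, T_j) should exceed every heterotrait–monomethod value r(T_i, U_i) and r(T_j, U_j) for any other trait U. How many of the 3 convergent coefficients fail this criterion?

2

Convergent coefficients and their comparison sets:
SE (methods 1·2): 0.30 vs {0.27, 0.28, 0.35, 0.54} → fail.
AM (methods 1·2): 0.60 vs {0.27, 0.28, 0.25, 0.20} → pass.
Agr (methods 1·2): 0.47 vs {0.35, 0.54, 0.25, 0.20} → fail.
2 of 3 fail.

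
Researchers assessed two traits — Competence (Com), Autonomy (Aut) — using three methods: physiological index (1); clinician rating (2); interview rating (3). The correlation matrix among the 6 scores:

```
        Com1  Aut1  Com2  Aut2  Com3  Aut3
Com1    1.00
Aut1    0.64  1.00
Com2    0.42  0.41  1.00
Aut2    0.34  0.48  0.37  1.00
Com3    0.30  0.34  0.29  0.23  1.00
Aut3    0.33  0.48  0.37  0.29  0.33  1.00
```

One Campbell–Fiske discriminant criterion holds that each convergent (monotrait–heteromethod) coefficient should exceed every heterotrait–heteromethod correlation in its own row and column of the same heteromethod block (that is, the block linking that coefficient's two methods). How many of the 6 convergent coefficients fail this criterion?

Checking each validity diagonal entry against its comparison values:
Com (methods 1·2): 0.42 vs {0.34, 0.41} → pass.
Com (methods 1·3): 0.30 vs {0.33, 0.34} → fail.
Com (methods 2·3): 0.29 vs {0.37, 0.23} → fail.
Aut (methods 1·2): 0.48 vs {0.41, 0.34} → pass.
Aut (methods 1·3): 0.48 vs {0.34, 0.33} → pass.
Aut (methods 2·3): 0.29 vs {0.23, 0.37} → fail.
3 of 6 fail.

3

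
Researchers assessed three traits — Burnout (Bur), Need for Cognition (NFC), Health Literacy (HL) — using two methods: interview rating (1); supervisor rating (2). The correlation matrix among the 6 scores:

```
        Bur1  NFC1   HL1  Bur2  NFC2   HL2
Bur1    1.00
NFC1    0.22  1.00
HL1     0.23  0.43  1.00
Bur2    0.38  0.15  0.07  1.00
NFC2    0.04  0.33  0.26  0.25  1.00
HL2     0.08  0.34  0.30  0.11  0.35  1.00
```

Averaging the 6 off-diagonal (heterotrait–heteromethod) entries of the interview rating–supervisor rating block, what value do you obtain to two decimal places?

HTHM values (method 1 × method 2): 0.04, 0.08, 0.15, 0.34, 0.07, 0.26; mean = 0.94/6 = 0.16.

0.16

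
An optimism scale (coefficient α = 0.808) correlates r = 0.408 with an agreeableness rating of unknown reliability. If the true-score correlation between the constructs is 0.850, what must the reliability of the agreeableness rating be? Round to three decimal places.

r_true = r_obs / √(r_xx · r_yy) ⇒ 0.850 = 0.408 / √(0.808 · r_yy).
√(0.808 · r_yy) = 0.408 / 0.850 = 0.4800; 0.808 · r_yy = 0.2304; r_yy = 0.2304 / 0.808 ≈ 0.285.

0.285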